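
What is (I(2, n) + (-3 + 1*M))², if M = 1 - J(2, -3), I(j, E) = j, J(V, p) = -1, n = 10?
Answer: 1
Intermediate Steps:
M = 2 (M = 1 - 1*(-1) = 1 + 1 = 2)
(I(2, n) + (-3 + 1*M))² = (2 + (-3 + 1*2))² = (2 + (-3 + 2))² = (2 - 1)² = 1² = 1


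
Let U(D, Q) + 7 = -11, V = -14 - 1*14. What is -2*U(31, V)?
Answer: 36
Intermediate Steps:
V = -28 (V = -14 - 14 = -28)
U(D, Q) = -18 (U(D, Q) = -7 - 11 = -18)
-2*U(31, V) = -2*(-18) = 36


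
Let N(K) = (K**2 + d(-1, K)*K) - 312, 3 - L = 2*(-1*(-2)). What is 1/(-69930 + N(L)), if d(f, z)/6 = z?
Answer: -1/70235 ≈ -1.4238e-5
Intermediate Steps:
d(f, z) = 6*z
L = -1 (L = 3 - 2*(-1*(-2)) = 3 - 2*2 = 3 - 1*4 = 3 - 4 = -1)
N(K) = -312 + 7*K**2 (N(K) = (K**2 + (6*K)*K) - 312 = (K**2 + 6*K**2) - 312 = 7*K**2 - 312 = -312 + 7*K**2)
1/(-69930 + N(L)) = 1/(-69930 + (-312 + 7*(-1)**2)) = 1/(-69930 + (-312 + 7*1)) = 1/(-69930 + (-312 + 7)) = 1/(-69930 - 305) = 1/(-70235) = -1/70235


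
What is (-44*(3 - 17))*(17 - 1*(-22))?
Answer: 24024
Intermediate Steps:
(-44*(3 - 17))*(17 - 1*(-22)) = (-44*(-14))*(17 + 22) = 616*39 = 24024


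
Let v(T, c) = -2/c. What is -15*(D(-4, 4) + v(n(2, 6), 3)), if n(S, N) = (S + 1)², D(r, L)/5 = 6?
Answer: -440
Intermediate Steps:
D(r, L) = 30 (D(r, L) = 5*6 = 30)
n(S, N) = (1 + S)²
-15*(D(-4, 4) + v(n(2, 6), 3)) = -15*(30 - 2/3) = -15*(30 - 2*⅓) = -15*(30 - ⅔) = -15*88/3 = -440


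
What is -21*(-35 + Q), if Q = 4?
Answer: 651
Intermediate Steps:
-21*(-35 + Q) = -21*(-35 + 4) = -21*(-31) = 651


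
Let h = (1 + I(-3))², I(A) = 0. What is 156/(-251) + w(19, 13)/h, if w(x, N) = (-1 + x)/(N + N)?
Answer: 231/3263 ≈ 0.070794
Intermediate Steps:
w(x, N) = (-1 + x)/(2*N) (w(x, N) = (-1 + x)/((2*N)) = (-1 + x)*(1/(2*N)) = (-1 + x)/(2*N))
h = 1 (h = (1 + 0)² = 1² = 1)
156/(-251) + w(19, 13)/h = 156/(-251) + ((½)*(-1 + 19)/13)/1 = 156*(-1/251) + ((½)*(1/13)*18)*1 = -156/251 + (9/13)*1 = -156/251 + 9/13 = 231/3263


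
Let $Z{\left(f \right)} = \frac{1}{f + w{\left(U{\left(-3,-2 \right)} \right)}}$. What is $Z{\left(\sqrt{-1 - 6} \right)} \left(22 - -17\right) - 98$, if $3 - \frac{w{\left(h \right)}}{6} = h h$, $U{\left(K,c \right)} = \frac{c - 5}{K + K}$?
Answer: $\frac{4 \left(- 147 \sqrt{7} + 1387 i\right)}{- 59 i + 6 \sqrt{7}} \approx -94.302 - 0.99508 i$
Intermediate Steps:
$U{\left(K,c \right)} = \frac{-5 + c}{2 K}$
$w{\left(h \right)} = 18 - 6 h^{2}$ ($w{\left(h \right)} = 18 - 6 h h = 18 - 6 h^{2}$)
$Z{\left(f \right)} = \frac{1}{\frac{59}{6} + f}$ ($Z{\left(f \right)} = \frac{1}{f + \left(18 - 6 \left(\frac{-5 - 2}{2 \left(-3\right)}\right)^{2}\right)} = \frac{1}{f + \left(18 - 6 \left(\frac{1}{2} \left(- \frac{1}{3}\right) \left(-7\right)\right)^{2}\right)} = \frac{1}{f + \left(18 - 6 \left(\frac{7}{6}\right)^{2}\right)} = \frac{1}{f + \left(18 - \frac{49}{6}\right)} = \frac{1}{f + \frac{59}{6}} = \frac{1}{\frac{59}{6} + f}$)
$Z{\left(\sqrt{-1 - 6} \right)} \left(22 - -17\right) - 98 = \frac{6}{59 + 6 \sqrt{-1 - 6}} \left(22 - -17\right) - 98 = \frac{6}{59 + 6 \sqrt{-7}} \left(22 + 17\right) - 98 = \frac{6}{59 + 6 i \sqrt{7}} \cdot 39 - 98 = \frac{234}{59 + 6 i \sqrt{7}} - 98 = -98 + \frac{234}{59 + 6 i \sqrt{7}}$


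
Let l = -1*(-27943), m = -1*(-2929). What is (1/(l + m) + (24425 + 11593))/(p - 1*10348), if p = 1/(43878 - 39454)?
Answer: -614907076441/176663287309 ≈ -3.4807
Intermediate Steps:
m = 2929
p = 1/4424 ≈ 0.00022604
l = 27943
(1/(l + m) + (24425 + 11593))/(p - 1*10348) = (1/(27943 + 2929) + (24425 + 11593))/(1/4424 - 1*10348) = (1/30872 + 36018)/(1/4424 - 10348) = (1/30872 + 36018)/(-45779551/4424) = (1111947697/30872)*(-4424/45779551) = -614907076441/176663287309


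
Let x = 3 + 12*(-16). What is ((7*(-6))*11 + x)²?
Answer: 423801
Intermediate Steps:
x = -189 (x = 3 - 192 = -189)
((7*(-6))*11 + x)² = ((7*(-6))*11 - 189)² = (-42*11 - 189)² = (-462 - 189)² = (-651)² = 423801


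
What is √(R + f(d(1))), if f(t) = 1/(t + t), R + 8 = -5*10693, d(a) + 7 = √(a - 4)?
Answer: √(-53473 + 1/(2*(-7 + I*√3))) ≈ 0.e-5 - 231.24*I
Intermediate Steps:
d(a) = -7 + √(-4 + a) (d(a) = -7 + √(a - 4) = -7 + √(-4 + a))
R = -53473 (R = -8 - 5*10693 = -8 - 53465 = -53473)
f(t) = 1/(2*t)
√(R + f(d(1))) = √(-53473 + 1/(2*(-7 + √(-4 + 1)))) = √(-53473 + 1/(2*(-7 + √(-3)))) = √(-53473 + 1/(2*(-7 + I*√3)))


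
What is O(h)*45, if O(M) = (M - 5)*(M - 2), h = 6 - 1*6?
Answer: 450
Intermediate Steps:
h = 0 (h = 6 - 6 = 0)
O(M) = (-5 + M)*(-2 + M)
O(h)*45 = (10 + 0² - 7*0)*45 = (10 + 0 + 0)*45 = 10*45 = 450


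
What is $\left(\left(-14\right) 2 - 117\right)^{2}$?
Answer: $21025$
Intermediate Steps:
$\left(\left(-14\right) 2 - 117\right)^{2} = \left(-28 - 117\right)^{2} = \left(-145\right)^{2} = 21025$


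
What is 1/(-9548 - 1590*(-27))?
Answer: 1/33382 ≈ 2.9956e-5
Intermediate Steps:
1/(-9548 - 1590*(-27)) = 1/(-9548 + 42930) = 1/33382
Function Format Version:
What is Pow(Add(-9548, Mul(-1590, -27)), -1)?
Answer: Rational(1, 33382) ≈ 2.9956e-5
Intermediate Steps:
Pow(Add(-9548, Mul(-1590, -27)), -1) = Pow(Add(-9548, 42930), -1) = Pow(33382, -1) = Rational(1, 33382)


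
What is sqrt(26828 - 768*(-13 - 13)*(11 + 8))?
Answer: 2*sqrt(101555) ≈ 637.35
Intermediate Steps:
sqrt(26828 - 768*(-13 - 13)*(11 + 8)) = sqrt(26828 - (-19968)*19) = sqrt(26828 - 768*(-494)) = sqrt(26828 + 379392) = sqrt(406220) = 2*sqrt(101555)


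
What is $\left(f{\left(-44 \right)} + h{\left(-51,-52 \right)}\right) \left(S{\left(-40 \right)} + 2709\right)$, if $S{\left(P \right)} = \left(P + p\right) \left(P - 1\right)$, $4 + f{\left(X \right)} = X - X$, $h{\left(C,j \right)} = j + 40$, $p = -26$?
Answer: $-86640$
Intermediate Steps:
$h{\left(C,j \right)} = 40 + j$
$f{\left(X \right)} = -4$ ($f{\left(X \right)} = -4 + \left(X - X\right) = -4 + 0 = -4$)
$S{\left(P \right)} = \left(-1 + P\right) \left(-26 + P\right)$ ($S{\left(P \right)} = \left(P - 26\right) \left(P - 1\right) = \left(-26 + P\right) \left(-1 + P\right) = \left(-1 + P\right) \left(-26 + P\right)$)
$\left(f{\left(-44 \right)} + h{\left(-51,-52 \right)}\right) \left(S{\left(-40 \right)} + 2709\right) = \left(-4 + \left(40 - 52\right)\right) \left(\left(26 + \left(-40\right)^{2} - -1080\right) + 2709\right) = \left(-4 - 12\right) \left(\left(26 + 1600 + 1080\right) + 2709\right) = - 16 \left(2706 + 2709\right) = \left(-16\right) 5415 = -86640$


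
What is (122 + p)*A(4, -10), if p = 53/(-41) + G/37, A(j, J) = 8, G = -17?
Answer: 1459328/1517 ≈ 961.98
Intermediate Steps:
p = -2658/1517 (p = 53/(-41) - 17/37 = 53*(-1/41) - 17*1/37 = -53/41 - 17/37 = -2658/1517 ≈ -1.7521)
(122 + p)*A(4, -10) = (122 - 2658/1517)*8 = (182416/1517)*8 = 1459328/1517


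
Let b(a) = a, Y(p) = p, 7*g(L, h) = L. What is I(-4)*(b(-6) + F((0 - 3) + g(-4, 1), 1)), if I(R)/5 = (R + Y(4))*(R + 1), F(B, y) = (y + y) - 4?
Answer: 0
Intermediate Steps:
g(L, h) = L/7
F(B, y) = -4 + 2*y (F(B, y) = 2*y - 4 = -4 + 2*y)
I(R) = 5*(1 + R)*(4 + R) (I(R) = 5*((R + 4)*(R + 1)) = 5*((4 + R)*(1 + R)) = 5*((1 + R)*(4 + R)) = 5*(1 + R)*(4 + R))
I(-4)*(b(-6) + F((0 - 3) + g(-4, 1), 1)) = (20 + 5*(-4)**2 + 25*(-4))*(-6 + (-4 + 2*1)) = (20 + 5*16 - 100)*(-6 + (-4 + 2)) = (20 + 80 - 100)*(-6 - 2) = 0*(-8) = 0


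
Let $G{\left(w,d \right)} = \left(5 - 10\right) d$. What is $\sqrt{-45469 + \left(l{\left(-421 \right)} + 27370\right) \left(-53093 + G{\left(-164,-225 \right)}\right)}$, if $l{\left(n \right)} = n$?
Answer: $i \sqrt{1400531101} \approx 37424.0 i$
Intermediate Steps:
$G{\left(w,d \right)} = - 5 d$
$\sqrt{-45469 + \left(l{\left(-421 \right)} + 27370\right) \left(-53093 + G{\left(-164,-225 \right)}\right)} = \sqrt{-45469 + \left(-421 + 27370\right) \left(-53093 - -1125\right)} = \sqrt{-45469 + 26949 \left(-53093 + 1125\right)} = \sqrt{-45469 + 26949 \left(-51968\right)} = \sqrt{-45469 - 1400485632} = \sqrt{-1400531101} = i \sqrt{1400531101}$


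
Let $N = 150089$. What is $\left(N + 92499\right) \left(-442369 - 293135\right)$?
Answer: $-178424444352$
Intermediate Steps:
$\left(N + 92499\right) \left(-442369 - 293135\right) = \left(150089 + 92499\right) \left(-442369 - 293135\right) = 242588 \left(-735504\right) = -178424444352$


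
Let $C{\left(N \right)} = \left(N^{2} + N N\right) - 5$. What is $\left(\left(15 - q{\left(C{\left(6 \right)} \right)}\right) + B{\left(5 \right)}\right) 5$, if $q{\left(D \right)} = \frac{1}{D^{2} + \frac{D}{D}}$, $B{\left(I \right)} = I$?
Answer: $\frac{89799}{898} \approx 99.999$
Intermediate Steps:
$C{\left(N \right)} = -5 + 2 N^{2}$ ($C{\left(N \right)} = \left(N^{2} + N^{2}\right) - 5 = 2 N^{2} - 5 = -5 + 2 N^{2}$)
$q{\left(D \right)} = \frac{1}{1 + D^{2}}$ ($q{\left(D \right)} = \frac{1}{D^{2} + 1} = \frac{1}{1 + D^{2}}$)
$\left(\left(15 - q{\left(C{\left(6 \right)} \right)}\right) + B{\left(5 \right)}\right) 5 = \left(\left(15 - \frac{1}{1 + \left(-5 + 2 \cdot 6^{2}\right)^{2}}\right) + 5\right) 5 = \left(\left(15 - \frac{1}{1 + \left(-5 + 2 \cdot 36\right)^{2}}\right) + 5\right) 5 = \left(\left(15 - \frac{1}{1 + \left(-5 + 72\right)^{2}}\right) + 5\right) 5 = \left(\left(15 - \frac{1}{1 + 67^{2}}\right) + 5\right) 5 = \left(\left(15 - \frac{1}{1 + 4489}\right) + 5\right) 5 = \left(\left(15 - \frac{1}{4490}\right) + 5\right) 5 = \left(\frac{67349}{4490} + 5\right) 5 = \frac{89799}{4490} \cdot 5 = \frac{89799}{898}$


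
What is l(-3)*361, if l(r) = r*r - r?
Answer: 4332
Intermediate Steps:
l(r) = r² - r
l(-3)*361 = -3*(-1 - 3)*361 = -3*(-4)*361 = 12*361 = 4332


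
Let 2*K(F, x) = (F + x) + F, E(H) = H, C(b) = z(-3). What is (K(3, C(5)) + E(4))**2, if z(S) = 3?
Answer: 289/4 ≈ 72.250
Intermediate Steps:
C(b) = 3
K(F, x) = F + x/2 (K(F, x) = ((F + x) + F)/2 = (x + 2*F)/2 = F + x/2)
(K(3, C(5)) + E(4))**2 = ((3 + (1/2)*3) + 4)**2 = ((3 + 3/2) + 4)**2 = (9/2 + 4)**2 = (17/2)**2 = 289/4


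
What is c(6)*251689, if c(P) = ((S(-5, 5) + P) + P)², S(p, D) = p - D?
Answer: 1006756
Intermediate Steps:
c(P) = (-10 + 2*P)² (c(P) = (((-5 - 1*5) + P) + P)² = (((-5 - 5) + P) + P)² = ((-10 + P) + P)² = (-10 + 2*P)²)
c(6)*251689 = (4*(-5 + 6)²)*251689 = (4*1²)*251689 = (4*1)*251689 = 4*251689 = 1006756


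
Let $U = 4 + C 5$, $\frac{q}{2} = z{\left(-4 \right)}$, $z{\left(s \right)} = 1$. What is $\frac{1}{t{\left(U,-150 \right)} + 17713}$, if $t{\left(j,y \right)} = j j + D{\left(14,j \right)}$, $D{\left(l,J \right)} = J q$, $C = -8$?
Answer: $\frac{1}{18937} \approx 5.2807 \cdot 10^{-5}$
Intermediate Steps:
$q = 2$ ($q = 2 \cdot 1 = 2$)
$D{\left(l,J \right)} = 2 J$ ($D{\left(l,J \right)} = J 2 = 2 J$)
$U = -36$ ($U = 4 - 40 = -36$)
$t{\left(j,y \right)} = j^{2} + 2 j$ ($t{\left(j,y \right)} = j j + 2 j = j^{2} + 2 j$)
$\frac{1}{t{\left(U,-150 \right)} + 17713} = \frac{1}{- 36 \left(2 - 36\right) + 17713} = \frac{1}{\left(-36\right) \left(-34\right) + 17713} = \frac{1}{1224 + 17713} = \frac{1}{18937}$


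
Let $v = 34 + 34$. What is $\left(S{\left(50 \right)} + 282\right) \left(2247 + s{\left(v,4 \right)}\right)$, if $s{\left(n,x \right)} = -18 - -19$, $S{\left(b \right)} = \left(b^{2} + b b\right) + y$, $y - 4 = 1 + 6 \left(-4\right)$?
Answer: $11831224$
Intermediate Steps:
$v = 68$
$y = -19$ ($y = 4 + \left(1 + 6 \left(-4\right)\right) = 4 + \left(1 - 24\right) = 4 - 23 = -19$)
$S{\left(b \right)} = -19 + 2 b^{2}$ ($S{\left(b \right)} = \left(b^{2} + b b\right) - 19 = \left(b^{2} + b^{2}\right) - 19 = 2 b^{2} - 19 = -19 + 2 b^{2}$)
$s{\left(n,x \right)} = 1$ ($s{\left(n,x \right)} = -18 + 19 = 1$)
$\left(S{\left(50 \right)} + 282\right) \left(2247 + s{\left(v,4 \right)}\right) = \left(\left(-19 + 2 \cdot 50^{2}\right) + 282\right) \left(2247 + 1\right) = \left(\left(-19 + 2 \cdot 2500\right) + 282\right) 2248 = \left(\left(-19 + 5000\right) + 282\right) 2248 = \left(4981 + 282\right) 2248 = 5263 \cdot 2248 = 11831224$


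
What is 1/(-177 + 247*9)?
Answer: 1/2046 ≈ 0.00048876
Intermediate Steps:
1/(-177 + 247*9) = 1/(-177 + 2223) = 1/2046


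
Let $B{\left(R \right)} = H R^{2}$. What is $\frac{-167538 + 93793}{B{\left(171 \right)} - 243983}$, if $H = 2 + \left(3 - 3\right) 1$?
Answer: $\frac{73745}{185501} \approx 0.39754$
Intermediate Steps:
$H = 2$ ($H = 2 + 0 \cdot 1 = 2 + 0 = 2$)
$B{\left(R \right)} = 2 R^{2}$
$\frac{-167538 + 93793}{B{\left(171 \right)} - 243983} = \frac{-167538 + 93793}{2 \cdot 171^{2} - 243983} = - \frac{73745}{2 \cdot 29241 - 243983} = - \frac{73745}{58482 - 243983} = - \frac{73745}{-185501} = \left(-73745\right) \left(- \frac{1}{185501}\right) = \frac{73745}{185501}$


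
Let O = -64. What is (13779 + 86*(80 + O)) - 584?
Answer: 14571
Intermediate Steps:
(13779 + 86*(80 + O)) - 584 = (13779 + 86*(80 - 64)) - 584 = (13779 + 86*16) - 584 = (13779 + 1376) - 584 = 15155 - 584 = 14571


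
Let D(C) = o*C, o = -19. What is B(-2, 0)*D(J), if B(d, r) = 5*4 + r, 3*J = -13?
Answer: 4940/3 ≈ 1646.7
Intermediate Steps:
J = -13/3 (J = (1/3)*(-13) = -13/3 ≈ -4.3333)
D(C) = -19*C
B(d, r) = 20 + r
B(-2, 0)*D(J) = (20 + 0)*(-19*(-13/3)) = 20*(247/3) = 4940/3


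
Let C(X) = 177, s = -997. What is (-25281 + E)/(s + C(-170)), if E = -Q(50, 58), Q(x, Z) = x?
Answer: 25331/820 ≈ 30.891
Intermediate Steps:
E = -50 (E = -1*50 = -50)
(-25281 + E)/(s + C(-170)) = (-25281 - 50)/(-997 + 177) = -25331/(-820) = -25331*(-1/820) = 25331/820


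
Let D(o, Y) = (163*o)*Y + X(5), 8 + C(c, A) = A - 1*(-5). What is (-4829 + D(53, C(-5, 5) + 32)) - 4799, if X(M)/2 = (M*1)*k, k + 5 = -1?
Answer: 284038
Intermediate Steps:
k = -6 (k = -5 - 1 = -6)
C(c, A) = -3 + A (C(c, A) = -8 + (A - 1*(-5)) = -8 + (A + 5) = -8 + (5 + A) = -3 + A)
X(M) = -12*M (X(M) = 2*((M*1)*(-6)) = 2*(M*(-6)) = 2*(-6*M) = -12*M)
D(o, Y) = -60 + 163*Y*o (D(o, Y) = (163*o)*Y - 12*5 = 163*Y*o - 60 = -60 + 163*Y*o)
(-4829 + D(53, C(-5, 5) + 32)) - 4799 = (-4829 + (-60 + 163*((-3 + 5) + 32)*53)) - 4799 = (-4829 + (-60 + 163*(2 + 32)*53)) - 4799 = (-4829 + (-60 + 163*34*53)) - 4799 = (-4829 + (-60 + 293726)) - 4799 = (-4829 + 293666) - 4799 = 288837 - 4799 = 284038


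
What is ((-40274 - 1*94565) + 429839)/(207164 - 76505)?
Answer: 295000/130659 ≈ 2.2578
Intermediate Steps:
((-40274 - 1*94565) + 429839)/(207164 - 76505) = ((-40274 - 94565) + 429839)/130659 = (-134839 + 429839)*(1/130659) = 295000*(1/130659) = 295000/130659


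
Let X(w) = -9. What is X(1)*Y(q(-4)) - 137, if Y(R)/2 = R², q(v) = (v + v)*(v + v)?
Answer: -73865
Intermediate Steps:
q(v) = 4*v² (q(v) = (2*v)*(2*v) = 4*v²)
Y(R) = 2*R²
X(1)*Y(q(-4)) - 137 = -18*(4*(-4)²)² - 137 = -18*(4*16)² - 137 = -18*64² - 137 = -18*4096 - 137 = -9*8192 - 137 = -73728 - 137 = -73865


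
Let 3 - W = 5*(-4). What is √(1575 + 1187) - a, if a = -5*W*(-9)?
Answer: -1035 + √2762 ≈ -982.45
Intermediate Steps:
W = 23 (W = 3 - 5*(-4) = 3 - 1*(-20) = 3 + 20 = 23)
a = 1035 (a = -5*23*(-9) = -115*(-9) = 1035)
√(1575 + 1187) - a = √(1575 + 1187) - 1*1035 = √2762 - 1035 = -1035 + √2762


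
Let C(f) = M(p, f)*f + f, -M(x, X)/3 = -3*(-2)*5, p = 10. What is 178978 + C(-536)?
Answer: 226682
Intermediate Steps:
M(x, X) = -90 (M(x, X) = -3*(-3*(-2))*5 = -18*5 = -3*30 = -90)
C(f) = -89*f (C(f) = -90*f + f = -89*f)
178978 + C(-536) = 178978 - 89*(-536) = 178978 + 47704 = 226682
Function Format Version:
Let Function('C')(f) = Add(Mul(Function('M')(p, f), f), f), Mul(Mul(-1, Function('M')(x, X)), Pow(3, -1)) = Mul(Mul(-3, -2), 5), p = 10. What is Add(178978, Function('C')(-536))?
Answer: 226682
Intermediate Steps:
Function('M')(x, X) = -90 (Function('M')(x, X) = Mul(-3, Mul(Mul(-3, -2), 5)) = Mul(-3, Mul(6, 5)) = Mul(-3, 30) = -90)
Function('C')(f) = Mul(-89, f) (Function('C')(f) = Add(Mul(-90, f), f) = Mul(-89, f))
Add(178978, Function('C')(-536)) = Add(178978, Mul(-89, -536)) = Add(178978, 47704) = 226682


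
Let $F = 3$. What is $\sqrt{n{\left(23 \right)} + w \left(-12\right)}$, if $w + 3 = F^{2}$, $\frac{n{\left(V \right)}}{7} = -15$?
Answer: $i \sqrt{177} \approx 13.304 i$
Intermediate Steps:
$n{\left(V \right)} = -105$ ($n{\left(V \right)} = 7 \left(-15\right) = -105$)
$w = 6$ ($w = -3 + 3^{2} = -3 + 9 = 6$)
$\sqrt{n{\left(23 \right)} + w \left(-12\right)} = \sqrt{-105 + 6 \left(-12\right)} = \sqrt{-105 - 72} = \sqrt{-177} = i \sqrt{177}$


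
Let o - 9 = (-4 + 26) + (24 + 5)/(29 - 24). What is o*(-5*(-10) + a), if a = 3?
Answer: 9752/5 ≈ 1950.4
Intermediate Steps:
o = 184/5 (o = 9 + ((-4 + 26) + (24 + 5)/(29 - 24)) = 9 + (22 + 29/5) = 9 + 139/5 = 184/5 ≈ 36.800)
o*(-5*(-10) + a) = 184*(-5*(-10) + 3)/5 = 184*(50 + 3)/5 = (184/5)*53 = 9752/5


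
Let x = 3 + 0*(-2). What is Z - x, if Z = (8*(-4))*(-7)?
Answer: 221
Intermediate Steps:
Z = 224 (Z = -32*(-7) = 224)
x = 3 (x = 3 + 0 = 3)
Z - x = 224 - 1*3 = 224 - 3 = 221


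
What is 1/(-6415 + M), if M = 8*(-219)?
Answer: -1/8167 ≈ -0.00012244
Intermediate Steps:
M = -1752
1/(-6415 + M) = 1/(-6415 - 1752) = 1/(-8167) = -1/8167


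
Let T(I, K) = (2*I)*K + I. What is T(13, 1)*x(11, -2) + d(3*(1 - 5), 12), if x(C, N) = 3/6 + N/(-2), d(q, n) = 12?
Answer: 141/2 ≈ 70.500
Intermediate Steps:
T(I, K) = I + 2*I*K (T(I, K) = 2*I*K + I = I + 2*I*K)
x(C, N) = 1/2 - N/2 (x(C, N) = 3*(1/6) + N*(-1/2) = 1/2 - N/2)
T(13, 1)*x(11, -2) + d(3*(1 - 5), 12) = (13*(1 + 2*1))*(1/2 - 1/2*(-2)) + 12 = (13*(1 + 2))*(1/2 + 1) + 12 = (13*3)*(3/2) + 12 = 39*(3/2) + 12 = 117/2 + 12 = 141/2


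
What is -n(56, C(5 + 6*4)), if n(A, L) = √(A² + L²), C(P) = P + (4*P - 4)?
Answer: -√23017 ≈ -151.71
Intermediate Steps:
C(P) = -4 + 5*P (C(P) = P + (-4 + 4*P) = -4 + 5*P)
-n(56, C(5 + 6*4)) = -√(56² + (-4 + 5*(5 + 6*4))²) = -√(3136 + (-4 + 5*(5 + 24))²) = -√(3136 + (-4 + 5*29)²) = -√(3136 + (-4 + 145)²) = -√(3136 + 141²) = -√(3136 + 19881) = -√23017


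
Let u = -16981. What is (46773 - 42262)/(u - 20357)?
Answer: -4511/37338 ≈ -0.12082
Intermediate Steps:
(46773 - 42262)/(u - 20357) = (46773 - 42262)/(-16981 - 20357) = 4511/(-37338) = 4511*(-1/37338) = -4511/37338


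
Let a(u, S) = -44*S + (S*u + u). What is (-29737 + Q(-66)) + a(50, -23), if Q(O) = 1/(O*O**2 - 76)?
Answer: -8576834901/287572 ≈ -29825.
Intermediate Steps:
Q(O) = 1/(-76 + O**3) (Q(O) = 1/(O**3 - 76) = 1/(-76 + O**3))
a(u, S) = u - 44*S + S*u (a(u, S) = -44*S + (u + S*u) = u - 44*S + S*u)
(-29737 + Q(-66)) + a(50, -23) = (-29737 + 1/(-76 + (-66)**3)) + (50 - 44*(-23) - 23*50) = (-29737 + 1/(-76 - 287496)) + (50 + 1012 - 1150) = (-29737 + 1/(-287572)) - 88 = (-29737 - 1/287572) - 88 = -8551528565/287572 - 88 = -8576834901/287572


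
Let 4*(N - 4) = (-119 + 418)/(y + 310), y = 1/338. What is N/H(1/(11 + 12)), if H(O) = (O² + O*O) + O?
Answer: 470164091/5239050 ≈ 89.742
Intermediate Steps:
y = 1/338 ≈ 0.0029586
N = 888779/209562 (N = 4 + ((-119 + 418)/(1/338 + 310))/4 = 4 + (299/(104781/338))/4 = 4 + (299*(338/104781))/4 = 4 + (¼)*(101062/104781) = 4 + 50531/209562 = 888779/209562 ≈ 4.2411)
H(O) = O + 2*O² (H(O) = (O² + O²) + O = 2*O² + O = O + 2*O²)
N/H(1/(11 + 12)) = 888779/(209562*(((1 + 2/(11 + 12))/(11 + 12)))) = 888779/(209562*(((1 + 2/23)/23))) = 888779/(209562*(((1/23)*(25/23)))) = 888779/(209562*(25/529)) = (888779/209562)*(529/25) = 470164091/5239050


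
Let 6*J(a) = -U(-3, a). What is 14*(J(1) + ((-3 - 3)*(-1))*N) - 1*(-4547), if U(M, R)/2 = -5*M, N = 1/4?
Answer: 4498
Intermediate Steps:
N = 1/4 ≈ 0.25000
U(M, R) = -10*M (U(M, R) = 2*(-5*M) = -10*M)
J(a) = -5 (J(a) = (-(-10)*(-3))/6 = (-1*30)/6 = (1/6)*(-30) = -5)
14*(J(1) + ((-3 - 3)*(-1))*N) - 1*(-4547) = 14*(-5 + ((-3 - 3)*(-1))*(1/4)) - 1*(-4547) = 14*(-5 - 6*(-1)*(1/4)) + 4547 = 14*(-5 + 6*(1/4)) + 4547 = 14*(-5 + 3/2) + 4547 = 14*(-7/2) + 4547 = -49 + 4547 = 4498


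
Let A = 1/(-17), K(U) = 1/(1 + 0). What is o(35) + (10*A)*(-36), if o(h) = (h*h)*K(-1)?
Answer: 21185/17 ≈ 1246.2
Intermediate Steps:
K(U) = 1 (K(U) = 1/1 = 1)
o(h) = h² (o(h) = (h*h)*1 = h²*1 = h²)
A = -1/17 ≈ -0.058824
o(35) + (10*A)*(-36) = 35² + (10*(-1/17))*(-36) = 1225 - 10/17*(-36) = 1225 + 360/17 = 21185/17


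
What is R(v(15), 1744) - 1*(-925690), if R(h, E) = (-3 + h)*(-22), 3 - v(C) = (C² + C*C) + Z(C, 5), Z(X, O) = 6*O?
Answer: 936250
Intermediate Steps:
v(C) = -27 - 2*C² (v(C) = 3 - ((C² + C*C) + 6*5) = 3 - ((C² + C²) + 30) = 3 - (2*C² + 30) = 3 - (30 + 2*C²) = 3 + (-30 - 2*C²) = -27 - 2*C²)
R(h, E) = 66 - 22*h
R(v(15), 1744) - 1*(-925690) = (66 - 22*(-27 - 2*15²)) - 1*(-925690) = (66 - 22*(-27 - 2*225)) + 925690 = (66 - 22*(-27 - 450)) + 925690 = (66 - 22*(-477)) + 925690 = (66 + 10494) + 925690 = 10560 + 925690 = 936250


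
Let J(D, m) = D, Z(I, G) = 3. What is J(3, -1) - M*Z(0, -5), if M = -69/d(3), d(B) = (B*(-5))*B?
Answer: -8/5 ≈ -1.6000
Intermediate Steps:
d(B) = -5*B² (d(B) = (-5*B)*B = -5*B²)
M = 23/15 (M = -69/((-5*3²)) = -69/((-5*9)) = -69/(-45) = -69*(-1/45) = 23/15 ≈ 1.5333)
J(3, -1) - M*Z(0, -5) = 3 - 23*3/15 = 3 - 1*23/5 = 3 - 23/5 = -8/5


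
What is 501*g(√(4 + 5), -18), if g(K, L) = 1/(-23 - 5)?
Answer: -501/28 ≈ -17.893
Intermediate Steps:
g(K, L) = -1/28 (g(K, L) = 1/(-28) = -1/28)
501*g(√(4 + 5), -18) = 501*(-1/28) = -501/28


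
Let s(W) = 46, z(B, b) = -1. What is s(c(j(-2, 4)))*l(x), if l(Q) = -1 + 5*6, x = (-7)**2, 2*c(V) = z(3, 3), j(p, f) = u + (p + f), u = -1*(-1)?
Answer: 1334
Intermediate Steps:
u = 1
j(p, f) = 1 + f + p (j(p, f) = 1 + (p + f) = 1 + (f + p) = 1 + f + p)
c(V) = -1/2 (c(V) = (1/2)*(-1) = -1/2)
x = 49
l(Q) = 29 (l(Q) = -1 + 30 = 29)
s(c(j(-2, 4)))*l(x) = 46*29 = 1334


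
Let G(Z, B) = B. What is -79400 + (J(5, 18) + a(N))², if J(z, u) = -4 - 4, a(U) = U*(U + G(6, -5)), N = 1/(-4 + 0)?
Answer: -20314951/256 ≈ -79355.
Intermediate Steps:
N = -¼ (N = 1/(-4) = -¼ ≈ -0.25000)
a(U) = U*(-5 + U) (a(U) = U*(U - 5) = U*(-5 + U))
J(z, u) = -8
-79400 + (J(5, 18) + a(N))² = -79400 + (-8 - (-5 - ¼)/4)² = -79400 + (-8 - ¼*(-21/4))² = -79400 + (-8 + 21/16)² = -79400 + (-107/16)² = -79400 + 11449/256 = -20314951/256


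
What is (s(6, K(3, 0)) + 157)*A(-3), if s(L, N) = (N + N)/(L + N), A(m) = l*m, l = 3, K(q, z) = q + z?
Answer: -1419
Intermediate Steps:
A(m) = 3*m
s(L, N) = 2*N/(L + N) (s(L, N) = (2*N)/(L + N) = 2*N/(L + N))
(s(6, K(3, 0)) + 157)*A(-3) = (2*(3 + 0)/(6 + (3 + 0)) + 157)*(3*(-3)) = (2*3/(6 + 3) + 157)*(-9) = (2*3/9 + 157)*(-9) = (2*3*(1/9) + 157)*(-9) = (2/3 + 157)*(-9) = (473/3)*(-9) = -1419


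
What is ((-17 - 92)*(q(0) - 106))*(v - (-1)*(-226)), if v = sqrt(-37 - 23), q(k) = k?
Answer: -2611204 + 23108*I*sqrt(15) ≈ -2.6112e+6 + 89497.0*I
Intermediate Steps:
v = 2*I*sqrt(15) (v = sqrt(-60) = 2*I*sqrt(15) ≈ 7.746*I)
((-17 - 92)*(q(0) - 106))*(v - (-1)*(-226)) = ((-17 - 92)*(0 - 106))*(2*I*sqrt(15) - (-1)*(-226)) = (-109*(-106))*(2*I*sqrt(15) - 1*226) = 11554*(2*I*sqrt(15) - 226) = 11554*(-226 + 2*I*sqrt(15)) = -2611204 + 23108*I*sqrt(15)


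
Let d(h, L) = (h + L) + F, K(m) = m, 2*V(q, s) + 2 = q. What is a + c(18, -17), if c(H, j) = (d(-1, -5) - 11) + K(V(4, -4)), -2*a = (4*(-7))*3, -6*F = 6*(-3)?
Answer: 29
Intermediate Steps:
F = 3 (F = -(-3) = -⅙*(-18) = 3)
V(q, s) = -1 + q/2
d(h, L) = 3 + L + h (d(h, L) = (h + L) + 3 = (L + h) + 3 = 3 + L + h)
a = 42 (a = -4*(-7)*3/2 = -(-14)*3 = -½*(-84) = 42)
c(H, j) = -13 (c(H, j) = ((3 - 5 - 1) - 11) + (-1 + (½)*4) = (-3 - 11) + (-1 + 2) = -14 + 1 = -13)
a + c(18, -17) = 42 - 13 = 29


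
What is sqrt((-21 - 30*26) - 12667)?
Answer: 2*I*sqrt(3367) ≈ 116.05*I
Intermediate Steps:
sqrt((-21 - 30*26) - 12667) = sqrt((-21 - 780) - 12667) = sqrt(-801 - 12667) = sqrt(-13468) = 2*I*sqrt(3367)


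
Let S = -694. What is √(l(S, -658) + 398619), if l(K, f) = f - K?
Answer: 3*√44295 ≈ 631.39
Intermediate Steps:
√(l(S, -658) + 398619) = √((-658 - 1*(-694)) + 398619) = √((-658 + 694) + 398619) = √(36 + 398619) = √398655 = 3*√44295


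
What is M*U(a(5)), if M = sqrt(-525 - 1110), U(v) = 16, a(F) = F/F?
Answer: 16*I*sqrt(1635) ≈ 646.96*I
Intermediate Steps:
a(F) = 1
M = I*sqrt(1635) (M = sqrt(-1635) = I*sqrt(1635) ≈ 40.435*I)
M*U(a(5)) = (I*sqrt(1635))*16 = 16*I*sqrt(1635)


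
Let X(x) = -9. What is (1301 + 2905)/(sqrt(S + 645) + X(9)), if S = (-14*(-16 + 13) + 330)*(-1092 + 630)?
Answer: -6309/28550 - 701*I*sqrt(171219)/28550 ≈ -0.22098 - 10.16*I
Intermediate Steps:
S = -171864 (S = (-14*(-3) + 330)*(-462) = (42 + 330)*(-462) = 372*(-462) = -171864)
(1301 + 2905)/(sqrt(S + 645) + X(9)) = (1301 + 2905)/(sqrt(-171864 + 645) - 9) = 4206/(sqrt(-171219) - 9) = 4206/(I*sqrt(171219) - 9) = 4206/(-9 + I*sqrt(171219))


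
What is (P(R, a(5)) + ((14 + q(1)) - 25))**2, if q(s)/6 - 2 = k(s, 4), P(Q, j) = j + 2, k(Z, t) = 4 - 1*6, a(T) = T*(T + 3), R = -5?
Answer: 961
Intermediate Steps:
a(T) = T*(3 + T)
k(Z, t) = -2 (k(Z, t) = 4 - 6 = -2)
P(Q, j) = 2 + j
q(s) = 0 (q(s) = 12 + 6*(-2) = 12 - 12 = 0)
(P(R, a(5)) + ((14 + q(1)) - 25))**2 = ((2 + 5*(3 + 5)) + ((14 + 0) - 25))**2 = ((2 + 5*8) + (14 - 25))**2 = ((2 + 40) - 11)**2 = (42 - 11)**2 = 31**2 = 961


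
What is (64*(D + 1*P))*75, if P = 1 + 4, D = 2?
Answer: 33600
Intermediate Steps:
P = 5
(64*(D + 1*P))*75 = (64*(2 + 1*5))*75 = (64*(2 + 5))*75 = (64*7)*75 = 448*75 = 33600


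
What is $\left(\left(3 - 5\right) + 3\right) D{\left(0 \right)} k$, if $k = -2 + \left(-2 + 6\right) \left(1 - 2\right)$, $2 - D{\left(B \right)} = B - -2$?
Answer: $0$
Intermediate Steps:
$D{\left(B \right)} = - B$ ($D{\left(B \right)} = 2 - \left(B - -2\right) = 2 - \left(B + 2\right) = 2 - \left(2 + B\right) = - B$)
$k = -6$ ($k = -2 + 4 \left(1 - 2\right) = -2 + 4 \left(-1\right) = -2 - 4 = -6$)
$\left(\left(3 - 5\right) + 3\right) D{\left(0 \right)} k = \left(\left(3 - 5\right) + 3\right) \left(\left(-1\right) 0\right) \left(-6\right) = \left(\left(3 - 5\right) + 3\right) 0 \left(-6\right) = \left(-2 + 3\right) 0 \left(-6\right) = 1 \cdot 0 \left(-6\right) = 0 \left(-6\right) = 0$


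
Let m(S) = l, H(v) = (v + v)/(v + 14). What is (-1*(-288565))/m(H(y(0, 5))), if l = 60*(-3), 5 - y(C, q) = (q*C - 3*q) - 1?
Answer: -57713/36 ≈ -1603.1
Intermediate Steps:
y(C, q) = 6 + 3*q - C*q (y(C, q) = 5 - ((q*C - 3*q) - 1) = 5 - ((C*q - 3*q) - 1) = 5 - ((-3*q + C*q) - 1) = 5 - (-1 - 3*q + C*q) = 5 + (1 + 3*q - C*q) = 6 + 3*q - C*q)
H(v) = 2*v/(14 + v) (H(v) = (2*v)/(14 + v) = 2*v/(14 + v))
l = -180
m(S) = -180
(-1*(-288565))/m(H(y(0, 5))) = -1*(-288565)/(-180) = 288565*(-1/180) = -57713/36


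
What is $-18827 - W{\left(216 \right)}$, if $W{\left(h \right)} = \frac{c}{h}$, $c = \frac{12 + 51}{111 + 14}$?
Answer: $- \frac{56481007}{3000} \approx -18827.0$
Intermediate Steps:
$c = \frac{63}{125} \approx 0.504$
$W{\left(h \right)} = \frac{63}{125 h}$
$-18827 - W{\left(216 \right)} = -18827 - \frac{63}{125 \cdot 216} = -18827 - \frac{63}{125} \cdot \frac{1}{216} = -18827 - \frac{7}{3000} = - \frac{56481007}{3000}$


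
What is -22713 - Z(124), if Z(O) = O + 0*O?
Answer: -22837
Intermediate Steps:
Z(O) = O (Z(O) = O + 0 = O)
-22713 - Z(124) = -22713 - 1*124 = -22713 - 124 = -22837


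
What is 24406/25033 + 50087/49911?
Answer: 2471955737/1249422063 ≈ 1.9785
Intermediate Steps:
24406/25033 + 50087/49911 = 2471955737/1249422063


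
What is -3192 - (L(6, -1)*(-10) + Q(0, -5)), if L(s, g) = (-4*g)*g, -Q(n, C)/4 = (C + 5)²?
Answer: -3232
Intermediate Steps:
Q(n, C) = -4*(5 + C)² (Q(n, C) = -4*(C + 5)² = -4*(5 + C)²)
L(s, g) = -4*g²
-3192 - (L(6, -1)*(-10) + Q(0, -5)) = -3192 - (-4*(-1)²*(-10) - 4*(5 - 5)²) = -3192 - (-4*1*(-10) - 4*0²) = -3192 - (-4*(-10) - 4*0) = -3192 - (40 + 0) = -3192 - 1*40 = -3192 - 40 = -3232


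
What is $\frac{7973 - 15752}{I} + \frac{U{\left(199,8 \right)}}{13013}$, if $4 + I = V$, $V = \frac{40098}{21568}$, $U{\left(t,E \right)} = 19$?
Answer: $\frac{1091644560221}{300431131} \approx 3633.6$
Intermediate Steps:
$V = \frac{20049}{10784}$ ($V = 40098 \cdot \frac{1}{21568} = \frac{20049}{10784} \approx 1.8591$)
$I = - \frac{23087}{10784}$ ($I = -4 + \frac{20049}{10784} = - \frac{23087}{10784} \approx -2.1409$)
$\frac{7973 - 15752}{I} + \frac{U{\left(199,8 \right)}}{13013} = \frac{7973 - 15752}{- \frac{23087}{10784}} + \frac{19}{13013} = \left(7973 - 15752\right) \left(- \frac{10784}{23087}\right) + 19 \cdot \frac{1}{13013} = \left(-7779\right) \left(- \frac{10784}{23087}\right) + \frac{19}{13013} = \frac{83888736}{23087} + \frac{19}{13013} = \frac{1091644560221}{300431131}$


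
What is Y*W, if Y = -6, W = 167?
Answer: -1002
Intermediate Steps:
Y*W = -6*167 = -1002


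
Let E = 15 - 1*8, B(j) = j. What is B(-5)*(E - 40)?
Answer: 165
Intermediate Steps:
E = 7 (E = 15 - 8 = 7)
B(-5)*(E - 40) = -5*(7 - 40) = -5*(-33) = 165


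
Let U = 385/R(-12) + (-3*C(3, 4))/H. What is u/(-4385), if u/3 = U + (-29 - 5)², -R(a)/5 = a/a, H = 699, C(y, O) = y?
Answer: -754212/1021705 ≈ -0.73819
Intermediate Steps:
R(a) = -5 (R(a) = -5*a/a = -5*1 = -5)
U = -17944/233 (U = 385/(-5) - 3*3/699 = 385*(-⅕) - 9*1/699 = -77 - 3/233 = -17944/233 ≈ -77.013)
u = 754212/233 (u = 3*(-17944/233 + (-29 - 5)²) = 3*(-17944/233 + (-34)²) = 3*(-17944/233 + 1156) = 3*(251404/233) = 754212/233 ≈ 3237.0)
u/(-4385) = (754212/233)/(-4385) = (754212/233)*(-1/4385) = -754212/1021705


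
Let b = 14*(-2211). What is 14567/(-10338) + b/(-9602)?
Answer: 90065059/49632738 ≈ 1.8146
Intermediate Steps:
b = -30954
14567/(-10338) + b/(-9602) = 14567/(-10338) - 30954/(-9602) = 14567*(-1/10338) - 30954*(-1/9602) = -14567/10338 + 15477/4801 = 90065059/49632738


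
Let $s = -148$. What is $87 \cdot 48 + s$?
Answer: $4028$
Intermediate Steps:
$87 \cdot 48 + s = 87 \cdot 48 - 148 = 4176 - 148 = 4028$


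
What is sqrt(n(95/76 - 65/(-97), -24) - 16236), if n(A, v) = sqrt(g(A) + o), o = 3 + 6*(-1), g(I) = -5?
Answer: sqrt(-16236 + 2*I*sqrt(2)) ≈ 0.011 + 127.42*I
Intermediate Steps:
o = -3 (o = 3 - 6 = -3)
n(A, v) = 2*I*sqrt(2) (n(A, v) = sqrt(-5 - 3) = sqrt(-8) = 2*I*sqrt(2))
sqrt(n(95/76 - 65/(-97), -24) - 16236) = sqrt(2*I*sqrt(2) - 16236) = sqrt(-16236 + 2*I*sqrt(2))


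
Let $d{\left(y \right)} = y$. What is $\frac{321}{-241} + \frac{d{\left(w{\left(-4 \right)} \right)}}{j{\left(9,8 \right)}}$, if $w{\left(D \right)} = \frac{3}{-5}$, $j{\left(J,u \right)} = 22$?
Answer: $- \frac{36033}{26510} \approx -1.3592$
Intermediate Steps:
$w{\left(D \right)} = - \frac{3}{5}$ ($w{\left(D \right)} = 3 \left(- \frac{1}{5}\right) = - \frac{3}{5}$)
$\frac{321}{-241} + \frac{d{\left(w{\left(-4 \right)} \right)}}{j{\left(9,8 \right)}} = \frac{321}{-241} - \frac{3}{5 \cdot 22} = 321 \left(- \frac{1}{241}\right) - \frac{3}{110} = - \frac{321}{241} - \frac{3}{110} = - \frac{36033}{26510}$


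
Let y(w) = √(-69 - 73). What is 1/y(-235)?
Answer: -I*√142/142 ≈ -0.083918*I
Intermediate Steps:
y(w) = I*√142 (y(w) = √(-142) = I*√142)
1/y(-235) = 1/(I*√142) = -I*√142/142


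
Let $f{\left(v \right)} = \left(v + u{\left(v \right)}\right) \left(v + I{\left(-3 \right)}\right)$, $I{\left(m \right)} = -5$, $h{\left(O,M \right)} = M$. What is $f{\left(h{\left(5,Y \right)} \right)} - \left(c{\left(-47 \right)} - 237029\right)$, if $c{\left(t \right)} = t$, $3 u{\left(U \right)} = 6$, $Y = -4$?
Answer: $237094$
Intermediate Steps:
$u{\left(U \right)} = 2$ ($u{\left(U \right)} = \frac{1}{3} \cdot 6 = 2$)
$f{\left(v \right)} = \left(-5 + v\right) \left(2 + v\right)$ ($f{\left(v \right)} = \left(v + 2\right) \left(v - 5\right) = \left(2 + v\right) \left(-5 + v\right) = \left(-5 + v\right) \left(2 + v\right)$)
$f{\left(h{\left(5,Y \right)} \right)} - \left(c{\left(-47 \right)} - 237029\right) = \left(-10 + \left(-4\right)^{2} - -12\right) - \left(-47 - 237029\right) = \left(-10 + 16 + 12\right) - -237076 = 18 + 237076 = 237094$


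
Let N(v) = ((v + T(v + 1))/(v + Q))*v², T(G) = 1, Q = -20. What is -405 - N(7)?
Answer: -4873/13 ≈ -374.85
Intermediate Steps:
N(v) = v²*(1 + v)/(-20 + v) (N(v) = ((v + 1)/(v - 20))*v² = ((1 + v)/(-20 + v))*v² = v²*(1 + v)/(-20 + v))
-405 - N(7) = -405 - 7²*(1 + 7)/(-20 + 7) = -405 - 49*8/(-13) = -405 - 49*(-1)*8/13 = -405 - 1*(-392/13) = -405 + 392/13 = -4873/13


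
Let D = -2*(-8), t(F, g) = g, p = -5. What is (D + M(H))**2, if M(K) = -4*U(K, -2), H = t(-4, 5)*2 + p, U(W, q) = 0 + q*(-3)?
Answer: 64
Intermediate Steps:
U(W, q) = -3*q (U(W, q) = 0 - 3*q = -3*q)
D = 16
H = 5 (H = 5*2 - 5 = 10 - 5 = 5)
M(K) = -24 (M(K) = -(-12)*(-2) = -4*6 = -24)
(D + M(H))**2 = (16 - 24)**2 = (-8)**2 = 64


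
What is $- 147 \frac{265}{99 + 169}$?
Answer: $- \frac{38955}{268} \approx -145.35$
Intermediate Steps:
$- 147 \frac{265}{99 + 169} = - 147 \cdot \frac{265}{268} = - 147 \cdot 265 \cdot \frac{1}{268} = \left(-147\right) \frac{265}{268} = - \frac{38955}{268}$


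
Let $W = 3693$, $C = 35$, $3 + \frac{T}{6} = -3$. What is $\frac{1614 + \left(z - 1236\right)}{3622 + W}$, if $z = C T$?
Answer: $- \frac{126}{1045} \approx -0.12057$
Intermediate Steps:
$T = -36$ ($T = -18 + 6 \left(-3\right) = -18 - 18 = -36$)
$z = -1260$ ($z = 35 \left(-36\right) = -1260$)
$\frac{1614 + \left(z - 1236\right)}{3622 + W} = \frac{1614 - 2496}{3622 + 3693} = \frac{1614 - 2496}{7315} = \left(-882\right) \frac{1}{7315} = - \frac{126}{1045}$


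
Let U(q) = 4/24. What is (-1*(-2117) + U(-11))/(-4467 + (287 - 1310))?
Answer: -12703/32940 ≈ -0.38564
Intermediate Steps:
U(q) = ⅙ (U(q) = 4*(1/24) = ⅙)
(-1*(-2117) + U(-11))/(-4467 + (287 - 1310)) = (-1*(-2117) + ⅙)/(-4467 + (287 - 1310)) = (2117 + ⅙)/(-4467 - 1023) = (12703/6)/(-5490) = (12703/6)*(-1/5490) = -12703/32940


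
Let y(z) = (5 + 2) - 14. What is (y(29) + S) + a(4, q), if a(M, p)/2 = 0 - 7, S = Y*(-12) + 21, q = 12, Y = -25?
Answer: 300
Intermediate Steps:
y(z) = -7 (y(z) = 7 - 14 = -7)
S = 321 (S = -25*(-12) + 21 = 300 + 21 = 321)
a(M, p) = -14 (a(M, p) = 2*(0 - 7) = 2*(-7) = -14)
(y(29) + S) + a(4, q) = (-7 + 321) - 14 = 314 - 14 = 300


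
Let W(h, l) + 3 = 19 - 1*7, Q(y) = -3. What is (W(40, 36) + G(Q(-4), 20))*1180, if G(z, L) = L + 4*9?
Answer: 76700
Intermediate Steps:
W(h, l) = 9 (W(h, l) = -3 + (19 - 1*7) = -3 + (19 - 7) = -3 + 12 = 9)
G(z, L) = 36 + L (G(z, L) = L + 36 = 36 + L)
(W(40, 36) + G(Q(-4), 20))*1180 = (9 + (36 + 20))*1180 = (9 + 56)*1180 = 65*1180 = 76700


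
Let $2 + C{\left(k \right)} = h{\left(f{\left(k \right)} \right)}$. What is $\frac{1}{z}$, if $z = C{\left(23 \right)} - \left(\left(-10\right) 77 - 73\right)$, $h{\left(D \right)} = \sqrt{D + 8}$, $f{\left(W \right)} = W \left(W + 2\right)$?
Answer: $\frac{841}{706698} - \frac{\sqrt{583}}{706698} \approx 0.0011559$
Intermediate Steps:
$f{\left(W \right)} = W \left(2 + W\right)$
$h{\left(D \right)} = \sqrt{8 + D}$
$C{\left(k \right)} = -2 + \sqrt{8 + k \left(2 + k\right)}$
$z = 841 + \sqrt{583}$ ($z = \left(-2 + \sqrt{8 + 23 \left(2 + 23\right)}\right) - \left(\left(-10\right) 77 - 73\right) = \left(-2 + \sqrt{8 + 23 \cdot 25}\right) - \left(-770 - 73\right) = \left(-2 + \sqrt{8 + 575}\right) - -843 = \left(-2 + \sqrt{583}\right) + 843 = 841 + \sqrt{583} \approx 865.15$)
$\frac{1}{z} = \frac{1}{841 + \sqrt{583}}$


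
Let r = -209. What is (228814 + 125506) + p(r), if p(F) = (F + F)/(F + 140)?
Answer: 24448498/69 ≈ 3.5433e+5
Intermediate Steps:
p(F) = 2*F/(140 + F) (p(F) = (2*F)/(140 + F) = 2*F/(140 + F))
(228814 + 125506) + p(r) = (228814 + 125506) + 2*(-209)/(140 - 209) = 354320 + 2*(-209)/(-69) = 354320 + 2*(-209)*(-1/69) = 354320 + 418/69 = 24448498/69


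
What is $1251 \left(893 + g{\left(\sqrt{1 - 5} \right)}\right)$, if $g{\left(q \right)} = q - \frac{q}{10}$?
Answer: $1117143 + \frac{11259 i}{5} \approx 1.1171 \cdot 10^{6} + 2251.8 i$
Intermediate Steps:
$g{\left(q \right)} = \frac{9 q}{10}$ ($g{\left(q \right)} = q - q \frac{1}{10} = q - \frac{q}{10} = \frac{9 q}{10}$)
$1251 \left(893 + g{\left(\sqrt{1 - 5} \right)}\right) = 1251 \left(893 + \frac{9 \sqrt{1 - 5}}{10}\right) = 1251 \left(893 + \frac{9 \sqrt{-4}}{10}\right) = 1251 \left(893 + \frac{9 \cdot 2 i}{10}\right) = 1251 \left(893 + \frac{9 i}{5}\right) = 1117143 + \frac{11259 i}{5}$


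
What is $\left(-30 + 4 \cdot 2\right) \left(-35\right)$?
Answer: $770$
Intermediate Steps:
$\left(-30 + 4 \cdot 2\right) \left(-35\right) = \left(-30 + 8\right) \left(-35\right) = \left(-22\right) \left(-35\right) = 770$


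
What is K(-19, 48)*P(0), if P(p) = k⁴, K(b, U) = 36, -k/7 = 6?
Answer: 112021056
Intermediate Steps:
k = -42 (k = -7*6 = -42)
P(p) = 3111696 (P(p) = (-42)⁴ = 3111696)
K(-19, 48)*P(0) = 36*3111696 = 112021056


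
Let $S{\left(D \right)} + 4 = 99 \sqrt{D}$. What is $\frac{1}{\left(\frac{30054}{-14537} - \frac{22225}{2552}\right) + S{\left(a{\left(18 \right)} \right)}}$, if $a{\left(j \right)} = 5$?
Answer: $\frac{251067628148216}{828947460228957119} + \frac{15139223696121536 \sqrt{5}}{7460527142060614071} \approx 0.0048404$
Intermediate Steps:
$S{\left(D \right)} = -4 + 99 \sqrt{D}$
$\frac{1}{\left(\frac{30054}{-14537} - \frac{22225}{2552}\right) + S{\left(a{\left(18 \right)} \right)}} = \frac{1}{\left(\frac{30054}{-14537} - \frac{22225}{2552}\right) - \left(4 - 99 \sqrt{5}\right)} = \frac{1}{\left(30054 \left(- \frac{1}{14537}\right) - \frac{22225}{2552}\right) - \left(4 - 99 \sqrt{5}\right)} = \frac{1}{\left(- \frac{30054}{14537} - \frac{22225}{2552}\right) - \left(4 - 99 \sqrt{5}\right)} = \frac{1}{- \frac{399782633}{37098424} - \left(4 - 99 \sqrt{5}\right)} = \frac{1}{- \frac{548176329}{37098424} + 99 \sqrt{5}}$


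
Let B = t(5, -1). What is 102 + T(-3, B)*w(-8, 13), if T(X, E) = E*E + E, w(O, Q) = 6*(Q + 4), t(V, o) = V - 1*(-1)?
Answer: 4386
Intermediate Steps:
t(V, o) = 1 + V (t(V, o) = V + 1 = 1 + V)
B = 6 (B = 1 + 5 = 6)
w(O, Q) = 24 + 6*Q (w(O, Q) = 6*(4 + Q) = 24 + 6*Q)
T(X, E) = E + E² (T(X, E) = E² + E = E + E²)
102 + T(-3, B)*w(-8, 13) = 102 + (6*(1 + 6))*(24 + 6*13) = 102 + (6*7)*(24 + 78) = 102 + 42*102 = 102 + 4284 = 4386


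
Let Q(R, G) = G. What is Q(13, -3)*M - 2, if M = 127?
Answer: -383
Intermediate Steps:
Q(13, -3)*M - 2 = -3*127 - 2 = -381 - 2 = -383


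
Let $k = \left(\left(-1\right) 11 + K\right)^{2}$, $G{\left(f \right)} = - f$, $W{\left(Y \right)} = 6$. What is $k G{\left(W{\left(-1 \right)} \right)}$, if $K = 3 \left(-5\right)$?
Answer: $-4056$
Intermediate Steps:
$K = -15$
$k = 676$ ($k = \left(\left(-1\right) 11 - 15\right)^{2} = \left(-11 - 15\right)^{2} = \left(-26\right)^{2} = 676$)
$k G{\left(W{\left(-1 \right)} \right)} = 676 \left(\left(-1\right) 6\right) = 676 \left(-6\right) = -4056$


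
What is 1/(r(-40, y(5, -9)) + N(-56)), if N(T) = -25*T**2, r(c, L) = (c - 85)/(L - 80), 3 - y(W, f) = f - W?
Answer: -63/4939075 ≈ -1.2755e-5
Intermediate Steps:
y(W, f) = 3 + W - f (y(W, f) = 3 - (f - W) = 3 + (W - f) = 3 + W - f)
r(c, L) = (-85 + c)/(-80 + L)
1/(r(-40, y(5, -9)) + N(-56)) = 1/((-85 - 40)/(-80 + (3 + 5 - 1*(-9))) - 25*(-56)**2) = 1/(-125/(-80 + (3 + 5 + 9)) - 25*3136) = 1/(-125/(-80 + 17) - 78400) = 1/(-125/(-63) - 78400) = 1/(-1/63*(-125) - 78400) = 1/(125/63 - 78400) = 1/(-4939075/63) = -63/4939075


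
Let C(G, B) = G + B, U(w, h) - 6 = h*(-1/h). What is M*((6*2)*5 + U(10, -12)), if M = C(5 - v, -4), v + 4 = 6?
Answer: -65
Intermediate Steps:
U(w, h) = 5 (U(w, h) = 6 + h*(-1/h) = 6 - 1 = 5)
v = 2 (v = -4 + 6 = 2)
C(G, B) = B + G
M = -1 (M = -4 + (5 - 1*2) = -4 + (5 - 2) = -4 + 3 = -1)
M*((6*2)*5 + U(10, -12)) = -((6*2)*5 + 5) = -(12*5 + 5) = -(60 + 5) = -1*65 = -65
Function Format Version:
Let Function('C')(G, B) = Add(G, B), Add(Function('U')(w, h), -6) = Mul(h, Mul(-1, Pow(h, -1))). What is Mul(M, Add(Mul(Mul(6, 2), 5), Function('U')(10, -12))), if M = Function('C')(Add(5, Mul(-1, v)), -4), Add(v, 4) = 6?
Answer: -65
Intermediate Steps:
Function('U')(w, h) = 5 (Function('U')(w, h) = Add(6, Mul(h, Mul(-1, Pow(h, -1)))) = Add(6, -1) = 5)
v = 2 (v = Add(-4, 6) = 2)
Function('C')(G, B) = Add(B, G)
M = -1 (M = Add(-4, Add(5, Mul(-1, 2))) = Add(-4, Add(5, -2)) = Add(-4, 3) = -1)
Mul(M, Add(Mul(Mul(6, 2), 5), Function('U')(10, -12))) = Mul(-1, Add(Mul(Mul(6, 2), 5), 5)) = Mul(-1, Add(Mul(12, 5), 5)) = Mul(-1, Add(60, 5)) = Mul(-1, 65) = -65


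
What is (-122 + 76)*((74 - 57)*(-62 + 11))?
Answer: 39882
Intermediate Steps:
(-122 + 76)*((74 - 57)*(-62 + 11)) = -782*(-51) = -46*(-867) = 39882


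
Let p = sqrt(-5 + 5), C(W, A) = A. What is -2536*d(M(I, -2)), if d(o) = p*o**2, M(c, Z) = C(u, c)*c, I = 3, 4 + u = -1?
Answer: 0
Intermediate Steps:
u = -5 (u = -4 - 1 = -5)
M(c, Z) = c**2 (M(c, Z) = c*c = c**2)
p = 0 (p = sqrt(0) = 0)
d(o) = 0 (d(o) = 0*o**2 = 0)
-2536*d(M(I, -2)) = -2536*0 = 0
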